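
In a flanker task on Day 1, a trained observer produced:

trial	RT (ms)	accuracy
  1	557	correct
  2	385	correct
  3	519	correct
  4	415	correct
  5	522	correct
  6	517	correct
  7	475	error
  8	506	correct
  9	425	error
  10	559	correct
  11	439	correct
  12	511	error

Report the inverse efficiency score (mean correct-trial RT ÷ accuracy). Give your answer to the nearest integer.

Correct trials (n=9): 557, 385, 519, 415, 522, 517, 506, 559, 439
Mean correct RT = 4419/9 = 491.0000 ms
Proportion correct = 9/12
IES = 491.0000 / (9/12) = 654.667 ms

655 ms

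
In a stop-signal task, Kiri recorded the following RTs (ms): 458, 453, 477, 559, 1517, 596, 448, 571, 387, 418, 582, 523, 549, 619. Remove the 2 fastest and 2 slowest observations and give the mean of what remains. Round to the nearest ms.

Sorted: 387, 418, 448, 453, 458, 477, 523, 549, 559, 571, 582, 596, 619, 1517
Drop lowest 2 (387, 418) and highest 2 (619, 1517)
Remaining (n=10): Σ = 5216, mean = 5216/10 = 521.600

522 ms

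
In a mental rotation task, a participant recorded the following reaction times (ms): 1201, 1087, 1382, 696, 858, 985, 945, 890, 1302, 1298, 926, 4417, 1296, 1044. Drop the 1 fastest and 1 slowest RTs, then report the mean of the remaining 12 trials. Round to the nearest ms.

1101 ms

Sorted: 696, 858, 890, 926, 945, 985, 1044, 1087, 1201, 1296, 1298, 1302, 1382, 4417
Drop lowest 1 (696) and highest 1 (4417)
Remaining (n=12): Σ = 13214, mean = 13214/12 = 1101.167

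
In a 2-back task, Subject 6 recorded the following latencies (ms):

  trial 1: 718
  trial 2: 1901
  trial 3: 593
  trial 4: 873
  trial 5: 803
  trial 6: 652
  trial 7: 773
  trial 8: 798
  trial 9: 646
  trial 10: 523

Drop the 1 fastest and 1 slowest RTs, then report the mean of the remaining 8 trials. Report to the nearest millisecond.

732 ms

Sorted: 523, 593, 646, 652, 718, 773, 798, 803, 873, 1901
Drop lowest 1 (523) and highest 1 (1901)
Remaining (n=8): Σ = 5856, mean = 5856/8 = 732.000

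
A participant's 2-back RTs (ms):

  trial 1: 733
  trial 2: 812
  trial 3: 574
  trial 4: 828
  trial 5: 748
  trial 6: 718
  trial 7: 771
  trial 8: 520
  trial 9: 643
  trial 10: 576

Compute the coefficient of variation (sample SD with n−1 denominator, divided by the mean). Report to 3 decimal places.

0.155

n = 10, Σ = 6923, M = 692.3000
Σ(x−M)² = 103994.100; s = √(103994.100/9) = 107.4937
CV = 107.4937 / 692.3000 = 0.15527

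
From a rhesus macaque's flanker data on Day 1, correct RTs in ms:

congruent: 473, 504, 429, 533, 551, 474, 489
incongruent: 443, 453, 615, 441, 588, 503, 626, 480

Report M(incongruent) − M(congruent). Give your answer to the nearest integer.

M(congruent) = 3453/7 = 493.286
M(incongruent) = 4149/8 = 518.625
Difference = 518.625 − 493.286 = 25.339 ms

25 ms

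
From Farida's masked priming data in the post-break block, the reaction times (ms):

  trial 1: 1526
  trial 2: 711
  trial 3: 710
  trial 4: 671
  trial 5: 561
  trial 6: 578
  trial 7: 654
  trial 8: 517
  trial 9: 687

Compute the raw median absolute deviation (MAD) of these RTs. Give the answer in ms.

40 ms

Sorted: 517, 561, 578, 654, 671, 687, 710, 711, 1526 → median = 671
|x − 671|: 855, 40, 39, 0, 110, 93, 17, 154, 16
Sorted deviations: 0, 16, 17, 39, 40, 93, 110, 154, 855 → MAD = 40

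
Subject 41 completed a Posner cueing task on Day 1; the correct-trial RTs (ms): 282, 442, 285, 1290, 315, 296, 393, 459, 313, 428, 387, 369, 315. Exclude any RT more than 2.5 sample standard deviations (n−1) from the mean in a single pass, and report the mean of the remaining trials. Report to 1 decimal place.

n = 13, ΣRT = 5574, M = 428.769
Σ(x−M)² = 848532.31; s = √(848532.31/12) = 265.915
Cutoffs: 428.769 ± 2.5·265.915 → [-236.0, 1093.6]
Outside: 1290 → excluded.
Retained (n=12): Σ = 4284, mean = 4284/12 = 357.000

357.0 ms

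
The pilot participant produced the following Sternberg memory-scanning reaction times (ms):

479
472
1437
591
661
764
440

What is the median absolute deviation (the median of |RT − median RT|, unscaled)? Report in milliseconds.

Sorted: 440, 472, 479, 591, 661, 764, 1437 → median = 591
|x − 591|: 112, 119, 846, 0, 70, 173, 151
Sorted deviations: 0, 70, 112, 119, 151, 173, 846 → MAD = 119

119 ms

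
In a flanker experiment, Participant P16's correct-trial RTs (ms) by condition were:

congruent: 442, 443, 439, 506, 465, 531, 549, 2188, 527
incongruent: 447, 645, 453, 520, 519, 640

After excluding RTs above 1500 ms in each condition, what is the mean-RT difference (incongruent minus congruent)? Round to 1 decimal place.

49.6 ms

congruent: exclude 2188
M(congruent) = 3902/8 = 487.750
M(incongruent) = 3224/6 = 537.333
Difference = 537.333 − 487.750 = 49.583 ms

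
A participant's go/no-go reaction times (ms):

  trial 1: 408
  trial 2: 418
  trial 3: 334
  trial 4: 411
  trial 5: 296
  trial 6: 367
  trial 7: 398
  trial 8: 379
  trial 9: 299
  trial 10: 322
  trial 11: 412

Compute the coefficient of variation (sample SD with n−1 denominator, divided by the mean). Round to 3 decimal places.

0.128

n = 11, Σ = 4044, M = 367.6364
Σ(x−M)² = 22122.545; s = √(22122.545/10) = 47.0346
CV = 47.0346 / 367.6364 = 0.12794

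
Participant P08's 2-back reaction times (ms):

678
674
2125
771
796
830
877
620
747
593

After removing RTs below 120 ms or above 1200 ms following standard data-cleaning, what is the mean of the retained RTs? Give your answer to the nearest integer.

732 ms

Excluded: 2125
Retained (n=9): Σ = 6586
Mean = 6586/9 = 731.7778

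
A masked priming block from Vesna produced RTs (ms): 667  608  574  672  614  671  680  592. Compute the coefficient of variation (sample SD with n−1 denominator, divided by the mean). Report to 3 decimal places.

0.066

n = 8, Σ = 5078, M = 634.7500
Σ(x−M)² = 12453.500; s = √(12453.500/7) = 42.1790
CV = 42.1790 / 634.7500 = 0.06645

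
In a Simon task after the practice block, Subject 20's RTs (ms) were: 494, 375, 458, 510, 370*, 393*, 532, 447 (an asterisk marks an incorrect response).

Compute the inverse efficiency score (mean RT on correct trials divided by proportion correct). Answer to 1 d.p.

Correct trials (n=6): 494, 375, 458, 510, 532, 447
Mean correct RT = 2816/6 = 469.3333 ms
Proportion correct = 6/8
IES = 469.3333 / (6/8) = 625.778 ms

625.8 ms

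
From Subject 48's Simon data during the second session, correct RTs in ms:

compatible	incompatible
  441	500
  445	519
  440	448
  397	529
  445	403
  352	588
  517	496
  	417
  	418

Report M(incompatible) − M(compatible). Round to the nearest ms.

M(compatible) = 3037/7 = 433.857
M(incompatible) = 4318/9 = 479.778
Difference = 479.778 − 433.857 = 45.921 ms

46 ms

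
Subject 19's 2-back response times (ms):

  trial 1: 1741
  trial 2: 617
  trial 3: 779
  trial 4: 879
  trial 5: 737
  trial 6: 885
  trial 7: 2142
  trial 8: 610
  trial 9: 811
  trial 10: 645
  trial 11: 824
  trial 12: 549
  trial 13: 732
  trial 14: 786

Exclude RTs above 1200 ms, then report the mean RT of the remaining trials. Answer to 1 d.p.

737.8 ms

Excluded: 1741, 2142
Retained (n=12): Σ = 8854
Mean = 8854/12 = 737.8333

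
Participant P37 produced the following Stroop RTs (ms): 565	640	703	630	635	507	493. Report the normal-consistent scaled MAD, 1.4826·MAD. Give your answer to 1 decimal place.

Sorted: 493, 507, 565, 630, 635, 640, 703 → median = 630
|x − 630| sorted: 0, 5, 10, 65, 73, 123, 137 → MAD = 65
Robust SD ≈ 1.4826 × 65 = 96.369

96.4 ms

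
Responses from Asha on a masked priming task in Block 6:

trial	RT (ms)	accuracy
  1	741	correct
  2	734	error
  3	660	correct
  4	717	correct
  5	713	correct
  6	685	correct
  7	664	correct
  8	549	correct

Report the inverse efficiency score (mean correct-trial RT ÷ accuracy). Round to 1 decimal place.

772.1 ms

Correct trials (n=7): 741, 660, 717, 713, 685, 664, 549
Mean correct RT = 4729/7 = 675.5714 ms
Proportion correct = 7/8
IES = 675.5714 / (7/8) = 772.082 ms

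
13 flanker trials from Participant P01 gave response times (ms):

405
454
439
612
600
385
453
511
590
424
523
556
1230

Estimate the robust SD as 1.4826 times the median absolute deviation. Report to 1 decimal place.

Sorted: 385, 405, 424, 439, 453, 454, 511, 523, 556, 590, 600, 612, 1230 → median = 511
|x − 511| sorted: 0, 12, 45, 57, 58, 72, 79, 87, 89, 101, 106, 126, 719 → MAD = 79
Robust SD ≈ 1.4826 × 79 = 117.125

117.1 ms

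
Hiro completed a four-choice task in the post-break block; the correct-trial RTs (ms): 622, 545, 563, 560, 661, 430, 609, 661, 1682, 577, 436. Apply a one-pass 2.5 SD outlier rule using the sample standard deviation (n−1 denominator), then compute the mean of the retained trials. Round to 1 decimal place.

566.4 ms

n = 11, ΣRT = 7346, M = 667.818
Σ(x−M)² = 1190457.64; s = √(1190457.64/10) = 345.030
Cutoffs: 667.818 ± 2.5·345.030 → [-194.8, 1530.4]
Outside: 1682 → excluded.
Retained (n=10): Σ = 5664, mean = 5664/10 = 566.400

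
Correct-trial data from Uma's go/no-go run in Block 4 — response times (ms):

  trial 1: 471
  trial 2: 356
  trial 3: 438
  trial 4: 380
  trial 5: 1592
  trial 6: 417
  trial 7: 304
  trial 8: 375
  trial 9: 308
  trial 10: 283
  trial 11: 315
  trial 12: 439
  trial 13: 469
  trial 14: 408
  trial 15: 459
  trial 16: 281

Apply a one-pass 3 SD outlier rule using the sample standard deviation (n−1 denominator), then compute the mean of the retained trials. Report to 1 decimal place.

380.2 ms

n = 16, ΣRT = 7295, M = 455.938
Σ(x−M)² = 1443116.94; s = √(1443116.94/15) = 310.174
Cutoffs: 455.938 ± 3·310.174 → [-474.6, 1386.5]
Outside: 1592 → excluded.
Retained (n=15): Σ = 5703, mean = 5703/15 = 380.200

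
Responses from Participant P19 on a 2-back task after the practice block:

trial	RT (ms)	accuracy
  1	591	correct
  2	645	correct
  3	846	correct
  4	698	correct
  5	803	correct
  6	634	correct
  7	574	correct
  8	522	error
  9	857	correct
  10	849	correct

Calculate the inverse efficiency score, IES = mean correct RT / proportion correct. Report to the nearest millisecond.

Correct trials (n=9): 591, 645, 846, 698, 803, 634, 574, 857, 849
Mean correct RT = 6497/9 = 721.8889 ms
Proportion correct = 9/10
IES = 721.8889 / (9/10) = 802.099 ms

802 ms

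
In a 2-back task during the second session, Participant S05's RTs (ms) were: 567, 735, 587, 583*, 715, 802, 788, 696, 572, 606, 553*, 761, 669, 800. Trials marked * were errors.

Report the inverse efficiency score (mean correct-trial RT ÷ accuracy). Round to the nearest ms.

807 ms

Correct trials (n=12): 567, 735, 587, 715, 802, 788, 696, 572, 606, 761, 669, 800
Mean correct RT = 8298/12 = 691.5000 ms
Proportion correct = 12/14
IES = 691.5000 / (12/14) = 806.750 ms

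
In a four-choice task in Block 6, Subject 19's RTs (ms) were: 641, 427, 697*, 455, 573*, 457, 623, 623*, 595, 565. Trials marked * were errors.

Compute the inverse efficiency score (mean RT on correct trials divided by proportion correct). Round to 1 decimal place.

Correct trials (n=7): 641, 427, 455, 457, 623, 595, 565
Mean correct RT = 3763/7 = 537.5714 ms
Proportion correct = 7/10
IES = 537.5714 / (7/10) = 767.959 ms

768.0 ms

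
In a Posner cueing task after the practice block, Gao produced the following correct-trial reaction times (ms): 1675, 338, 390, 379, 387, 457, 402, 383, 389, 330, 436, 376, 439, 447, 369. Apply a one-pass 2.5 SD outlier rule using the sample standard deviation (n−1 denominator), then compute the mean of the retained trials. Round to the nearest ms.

394 ms

n = 15, ΣRT = 7197, M = 479.800
Σ(x−M)² = 1549784.40; s = √(1549784.40/14) = 332.714
Cutoffs: 479.800 ± 2.5·332.714 → [-352.0, 1311.6]
Outside: 1675 → excluded.
Retained (n=14): Σ = 5522, mean = 5522/14 = 394.429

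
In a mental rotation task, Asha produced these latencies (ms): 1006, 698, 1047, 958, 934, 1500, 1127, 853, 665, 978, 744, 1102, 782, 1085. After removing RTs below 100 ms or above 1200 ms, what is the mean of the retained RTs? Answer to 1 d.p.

Excluded: 1500
Retained (n=13): Σ = 11979
Mean = 11979/13 = 921.4615

921.5 ms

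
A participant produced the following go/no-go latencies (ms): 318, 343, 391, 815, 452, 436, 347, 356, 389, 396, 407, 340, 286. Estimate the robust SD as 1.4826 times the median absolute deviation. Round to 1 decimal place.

68.2 ms

Sorted: 286, 318, 340, 343, 347, 356, 389, 391, 396, 407, 436, 452, 815 → median = 389
|x − 389| sorted: 0, 2, 7, 18, 33, 42, 46, 47, 49, 63, 71, 103, 426 → MAD = 46
Robust SD ≈ 1.4826 × 46 = 68.200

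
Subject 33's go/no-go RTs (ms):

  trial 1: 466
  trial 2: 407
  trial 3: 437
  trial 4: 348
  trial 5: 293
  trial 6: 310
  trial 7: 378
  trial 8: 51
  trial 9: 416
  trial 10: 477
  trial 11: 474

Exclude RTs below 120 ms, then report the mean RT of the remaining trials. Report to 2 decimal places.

400.60 ms

Excluded: 51
Retained (n=10): Σ = 4006
Mean = 4006/10 = 400.6000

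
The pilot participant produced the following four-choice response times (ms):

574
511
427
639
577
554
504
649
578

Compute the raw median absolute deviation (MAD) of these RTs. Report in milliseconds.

Sorted: 427, 504, 511, 554, 574, 577, 578, 639, 649 → median = 574
|x − 574|: 0, 63, 147, 65, 3, 20, 70, 75, 4
Sorted deviations: 0, 3, 4, 20, 63, 65, 70, 75, 147 → MAD = 63

63 ms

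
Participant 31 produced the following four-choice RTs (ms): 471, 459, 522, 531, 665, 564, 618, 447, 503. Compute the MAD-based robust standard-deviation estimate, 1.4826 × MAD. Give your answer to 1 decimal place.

Sorted: 447, 459, 471, 503, 522, 531, 564, 618, 665 → median = 522
|x − 522| sorted: 0, 9, 19, 42, 51, 63, 75, 96, 143 → MAD = 51
Robust SD ≈ 1.4826 × 51 = 75.613

75.6 ms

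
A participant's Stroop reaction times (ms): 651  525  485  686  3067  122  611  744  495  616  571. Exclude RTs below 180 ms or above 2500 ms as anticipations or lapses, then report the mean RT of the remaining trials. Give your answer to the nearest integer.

Excluded: 122, 3067
Retained (n=9): Σ = 5384
Mean = 5384/9 = 598.2222

598 ms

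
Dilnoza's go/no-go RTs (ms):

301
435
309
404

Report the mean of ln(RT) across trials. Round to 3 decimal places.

5.879

ln(RT): 5.7071, 6.0753, 5.7333, 6.0014
Σ ln(RT) = 23.5172
Mean = 23.5172/4 = 5.87930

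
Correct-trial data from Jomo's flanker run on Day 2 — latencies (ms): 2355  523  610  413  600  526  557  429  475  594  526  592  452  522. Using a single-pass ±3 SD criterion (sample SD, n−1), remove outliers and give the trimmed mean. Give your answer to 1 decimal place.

n = 14, ΣRT = 9174, M = 655.286
Σ(x−M)² = 3163986.86; s = √(3163986.86/13) = 493.339
Cutoffs: 655.286 ± 3·493.339 → [-824.7, 2135.3]
Outside: 2355 → excluded.
Retained (n=13): Σ = 6819, mean = 6819/13 = 524.538

524.5 ms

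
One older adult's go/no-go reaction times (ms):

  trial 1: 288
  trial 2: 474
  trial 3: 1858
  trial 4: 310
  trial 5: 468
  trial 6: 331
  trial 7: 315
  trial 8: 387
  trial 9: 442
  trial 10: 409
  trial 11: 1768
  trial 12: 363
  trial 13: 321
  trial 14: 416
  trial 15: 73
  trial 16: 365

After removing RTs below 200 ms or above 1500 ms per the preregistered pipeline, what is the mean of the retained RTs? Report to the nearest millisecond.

376 ms

Excluded: 73, 1768, 1858
Retained (n=13): Σ = 4889
Mean = 4889/13 = 376.0769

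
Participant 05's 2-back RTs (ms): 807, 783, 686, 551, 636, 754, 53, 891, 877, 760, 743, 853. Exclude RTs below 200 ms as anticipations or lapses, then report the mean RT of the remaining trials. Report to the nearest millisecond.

758 ms

Excluded: 53
Retained (n=11): Σ = 8341
Mean = 8341/11 = 758.2727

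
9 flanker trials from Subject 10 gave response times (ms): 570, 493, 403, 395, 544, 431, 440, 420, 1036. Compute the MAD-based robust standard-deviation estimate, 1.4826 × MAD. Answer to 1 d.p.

Sorted: 395, 403, 420, 431, 440, 493, 544, 570, 1036 → median = 440
|x − 440| sorted: 0, 9, 20, 37, 45, 53, 104, 130, 596 → MAD = 45
Robust SD ≈ 1.4826 × 45 = 66.717

66.7 ms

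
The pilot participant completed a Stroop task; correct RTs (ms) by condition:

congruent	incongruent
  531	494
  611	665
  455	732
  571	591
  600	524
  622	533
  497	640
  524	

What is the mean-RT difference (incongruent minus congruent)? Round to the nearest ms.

M(congruent) = 4411/8 = 551.375
M(incongruent) = 4179/7 = 597.000
Difference = 597.000 − 551.375 = 45.625 ms

46 ms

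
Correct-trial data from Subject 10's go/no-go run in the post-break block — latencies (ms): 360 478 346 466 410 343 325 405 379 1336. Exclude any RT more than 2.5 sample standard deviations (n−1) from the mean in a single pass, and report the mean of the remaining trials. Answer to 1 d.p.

n = 10, ΣRT = 4848, M = 484.800
Σ(x−M)² = 828581.60; s = √(828581.60/9) = 303.422
Cutoffs: 484.800 ± 2.5·303.422 → [-273.8, 1243.4]
Outside: 1336 → excluded.
Retained (n=9): Σ = 3512, mean = 3512/9 = 390.222

390.2 ms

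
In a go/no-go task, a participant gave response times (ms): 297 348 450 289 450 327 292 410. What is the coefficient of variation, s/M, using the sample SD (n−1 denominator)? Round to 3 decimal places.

0.193

n = 8, Σ = 2863, M = 357.8750
Σ(x−M)² = 33530.875; s = √(33530.875/7) = 69.2107
CV = 69.2107 / 357.8750 = 0.19339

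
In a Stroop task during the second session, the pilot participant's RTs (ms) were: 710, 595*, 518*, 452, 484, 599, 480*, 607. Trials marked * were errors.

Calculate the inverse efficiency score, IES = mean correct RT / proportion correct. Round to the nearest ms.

Correct trials (n=5): 710, 452, 484, 599, 607
Mean correct RT = 2852/5 = 570.4000 ms
Proportion correct = 5/8
IES = 570.4000 / (5/8) = 912.640 ms

913 ms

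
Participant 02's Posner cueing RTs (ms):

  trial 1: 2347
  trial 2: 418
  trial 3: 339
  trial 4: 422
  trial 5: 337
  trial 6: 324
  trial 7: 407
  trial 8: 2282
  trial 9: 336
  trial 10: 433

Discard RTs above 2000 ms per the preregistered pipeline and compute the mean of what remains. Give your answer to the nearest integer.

377 ms

Excluded: 2282, 2347
Retained (n=8): Σ = 3016
Mean = 3016/8 = 377.0000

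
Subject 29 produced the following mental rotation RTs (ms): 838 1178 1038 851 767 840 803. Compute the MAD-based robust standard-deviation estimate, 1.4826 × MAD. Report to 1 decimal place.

54.9 ms

Sorted: 767, 803, 838, 840, 851, 1038, 1178 → median = 840
|x − 840| sorted: 0, 2, 11, 37, 73, 198, 338 → MAD = 37
Robust SD ≈ 1.4826 × 37 = 54.856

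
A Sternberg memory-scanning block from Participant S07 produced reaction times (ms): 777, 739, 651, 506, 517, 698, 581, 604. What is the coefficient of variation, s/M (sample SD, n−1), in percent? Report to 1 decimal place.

15.7%

n = 8, Σ = 5073, M = 634.1250
Σ(x−M)² = 69640.875; s = √(69640.875/7) = 99.7432
CV = 99.7432 / 634.1250 = 0.15729 = 15.729%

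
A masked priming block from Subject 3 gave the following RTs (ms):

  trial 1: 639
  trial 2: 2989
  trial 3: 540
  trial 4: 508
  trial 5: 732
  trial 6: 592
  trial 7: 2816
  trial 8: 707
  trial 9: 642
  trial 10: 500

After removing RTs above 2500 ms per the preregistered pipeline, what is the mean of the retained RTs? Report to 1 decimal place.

607.5 ms

Excluded: 2816, 2989
Retained (n=8): Σ = 4860
Mean = 4860/8 = 607.5000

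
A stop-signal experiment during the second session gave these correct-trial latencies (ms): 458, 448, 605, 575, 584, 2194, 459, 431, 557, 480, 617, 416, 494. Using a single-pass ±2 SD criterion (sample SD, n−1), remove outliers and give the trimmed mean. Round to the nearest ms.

n = 13, ΣRT = 8318, M = 639.846
Σ(x−M)² = 2674441.69; s = √(2674441.69/12) = 472.091
Cutoffs: 639.846 ± 2·472.091 → [-304.3, 1584.0]
Outside: 2194 → excluded.
Retained (n=12): Σ = 6124, mean = 6124/12 = 510.333

510 ms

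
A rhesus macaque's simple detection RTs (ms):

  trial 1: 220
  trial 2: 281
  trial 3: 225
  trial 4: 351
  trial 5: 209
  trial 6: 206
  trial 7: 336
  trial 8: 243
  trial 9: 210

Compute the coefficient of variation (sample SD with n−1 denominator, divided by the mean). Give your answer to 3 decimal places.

n = 9, Σ = 2281, M = 253.4444
Σ(x−M)² = 25242.222; s = √(25242.222/8) = 56.1719
CV = 56.1719 / 253.4444 = 0.22163

0.222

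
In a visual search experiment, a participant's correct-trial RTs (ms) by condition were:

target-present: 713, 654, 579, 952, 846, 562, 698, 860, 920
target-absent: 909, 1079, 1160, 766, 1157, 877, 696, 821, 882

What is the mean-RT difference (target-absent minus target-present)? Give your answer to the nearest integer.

174 ms

M(target-present) = 6784/9 = 753.778
M(target-absent) = 8347/9 = 927.444
Difference = 927.444 − 753.778 = 173.667 ms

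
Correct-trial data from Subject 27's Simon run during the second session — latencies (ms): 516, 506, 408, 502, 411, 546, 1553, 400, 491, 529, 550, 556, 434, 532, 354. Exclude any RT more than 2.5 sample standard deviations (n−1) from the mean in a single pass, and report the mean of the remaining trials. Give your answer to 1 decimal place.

n = 15, ΣRT = 8288, M = 552.533
Σ(x−M)² = 1129463.73; s = √(1129463.73/14) = 284.035
Cutoffs: 552.533 ± 2.5·284.035 → [-157.6, 1262.6]
Outside: 1553 → excluded.
Retained (n=14): Σ = 6735, mean = 6735/14 = 481.071

481.1 ms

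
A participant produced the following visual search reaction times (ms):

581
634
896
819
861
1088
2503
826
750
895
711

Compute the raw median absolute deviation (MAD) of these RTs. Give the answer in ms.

76 ms

Sorted: 581, 634, 711, 750, 819, 826, 861, 895, 896, 1088, 2503 → median = 826
|x − 826|: 245, 192, 70, 7, 35, 262, 1677, 0, 76, 69, 115
Sorted deviations: 0, 7, 35, 69, 70, 76, 115, 192, 245, 262, 1677 → MAD = 76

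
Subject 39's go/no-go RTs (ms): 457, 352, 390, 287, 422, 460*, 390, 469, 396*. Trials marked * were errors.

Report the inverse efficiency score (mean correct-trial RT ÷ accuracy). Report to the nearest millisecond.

508 ms

Correct trials (n=7): 457, 352, 390, 287, 422, 390, 469
Mean correct RT = 2767/7 = 395.2857 ms
Proportion correct = 7/9
IES = 395.2857 / (7/9) = 508.224 ms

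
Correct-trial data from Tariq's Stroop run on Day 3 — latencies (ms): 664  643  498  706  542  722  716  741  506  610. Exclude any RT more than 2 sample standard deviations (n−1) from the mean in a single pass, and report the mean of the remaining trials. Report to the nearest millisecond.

635 ms

n = 10, ΣRT = 6348, M = 634.800
Σ(x−M)² = 75995.60; s = √(75995.60/9) = 91.891
Cutoffs: 634.800 ± 2·91.891 → [451.0, 818.6]
No RTs fall outside the cutoffs; all 10 retained. Mean = 6348/10 = 634.800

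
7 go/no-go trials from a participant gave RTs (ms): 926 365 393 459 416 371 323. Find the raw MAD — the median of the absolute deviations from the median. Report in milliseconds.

28 ms

Sorted: 323, 365, 371, 393, 416, 459, 926 → median = 393
|x − 393|: 533, 28, 0, 66, 23, 22, 70
Sorted deviations: 0, 22, 23, 28, 66, 70, 533 → MAD = 28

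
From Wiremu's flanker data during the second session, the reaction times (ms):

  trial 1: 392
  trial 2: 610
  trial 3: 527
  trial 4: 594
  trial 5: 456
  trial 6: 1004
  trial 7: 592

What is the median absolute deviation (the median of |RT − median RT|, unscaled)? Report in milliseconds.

65 ms

Sorted: 392, 456, 527, 592, 594, 610, 1004 → median = 592
|x − 592|: 200, 18, 65, 2, 136, 412, 0
Sorted deviations: 0, 2, 18, 65, 136, 200, 412 → MAD = 65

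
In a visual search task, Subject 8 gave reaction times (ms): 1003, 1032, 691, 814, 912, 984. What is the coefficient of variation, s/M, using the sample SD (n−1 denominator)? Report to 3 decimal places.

n = 6, Σ = 5436, M = 906.0000
Σ(x−M)² = 86094.000; s = √(86094.000/5) = 131.2204
CV = 131.2204 / 906.0000 = 0.14483

0.145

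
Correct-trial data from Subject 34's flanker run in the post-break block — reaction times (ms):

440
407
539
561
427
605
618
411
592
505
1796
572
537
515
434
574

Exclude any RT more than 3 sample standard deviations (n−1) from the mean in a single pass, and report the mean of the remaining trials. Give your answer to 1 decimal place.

515.8 ms

n = 16, ΣRT = 9533, M = 595.812
Σ(x−M)² = 1613524.44; s = √(1613524.44/15) = 327.976
Cutoffs: 595.812 ± 3·327.976 → [-388.1, 1579.7]
Outside: 1796 → excluded.
Retained (n=15): Σ = 7737, mean = 7737/15 = 515.800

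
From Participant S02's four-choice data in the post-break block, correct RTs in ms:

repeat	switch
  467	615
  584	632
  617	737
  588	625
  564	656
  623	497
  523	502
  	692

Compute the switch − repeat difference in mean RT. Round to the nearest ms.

53 ms

M(repeat) = 3966/7 = 566.571
M(switch) = 4956/8 = 619.500
Difference = 619.500 − 566.571 = 52.929 ms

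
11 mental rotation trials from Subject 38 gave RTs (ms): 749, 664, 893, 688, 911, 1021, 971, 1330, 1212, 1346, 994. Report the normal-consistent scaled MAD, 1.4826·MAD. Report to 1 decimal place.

329.1 ms

Sorted: 664, 688, 749, 893, 911, 971, 994, 1021, 1212, 1330, 1346 → median = 971
|x − 971| sorted: 0, 23, 50, 60, 78, 222, 241, 283, 307, 359, 375 → MAD = 222
Robust SD ≈ 1.4826 × 222 = 329.137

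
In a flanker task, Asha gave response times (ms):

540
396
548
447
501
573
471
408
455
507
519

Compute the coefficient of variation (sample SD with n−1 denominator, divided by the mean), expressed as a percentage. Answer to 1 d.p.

11.8%

n = 11, Σ = 5365, M = 487.7273
Σ(x−M)² = 32942.182; s = √(32942.182/10) = 57.3953
CV = 57.3953 / 487.7273 = 0.11768 = 11.768%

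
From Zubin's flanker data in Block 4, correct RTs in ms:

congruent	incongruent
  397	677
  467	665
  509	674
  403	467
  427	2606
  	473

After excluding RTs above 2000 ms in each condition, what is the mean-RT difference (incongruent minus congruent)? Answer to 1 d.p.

incongruent: exclude 2606
M(congruent) = 2203/5 = 440.600
M(incongruent) = 2956/5 = 591.200
Difference = 591.200 − 440.600 = 150.600 ms

150.6 ms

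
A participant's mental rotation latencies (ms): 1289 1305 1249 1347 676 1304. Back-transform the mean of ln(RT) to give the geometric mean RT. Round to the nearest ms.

ln(RT): 7.1616, 7.1740, 7.1301, 7.2056, 6.5162, 7.1732
Mean ln(RT) = 42.3607/6 = 7.06012
Geometric mean = exp(7.06012) = 1164.58 ms

1165 ms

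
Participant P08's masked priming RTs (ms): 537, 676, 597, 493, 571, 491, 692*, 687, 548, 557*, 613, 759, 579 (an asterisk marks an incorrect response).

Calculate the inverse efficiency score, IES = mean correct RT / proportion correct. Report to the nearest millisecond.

704 ms

Correct trials (n=11): 537, 676, 597, 493, 571, 491, 687, 548, 613, 759, 579
Mean correct RT = 6551/11 = 595.5455 ms
Proportion correct = 11/13
IES = 595.5455 / (11/13) = 703.826 ms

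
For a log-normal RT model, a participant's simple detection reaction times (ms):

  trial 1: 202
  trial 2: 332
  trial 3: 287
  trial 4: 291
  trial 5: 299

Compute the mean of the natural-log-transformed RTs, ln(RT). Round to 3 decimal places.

5.629

ln(RT): 5.3083, 5.8051, 5.6595, 5.6733, 5.7004
Σ ln(RT) = 28.1467
Mean = 28.1467/5 = 5.62933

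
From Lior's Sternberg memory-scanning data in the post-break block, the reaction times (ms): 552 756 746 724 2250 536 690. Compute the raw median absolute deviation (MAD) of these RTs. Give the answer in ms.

Sorted: 536, 552, 690, 724, 746, 756, 2250 → median = 724
|x − 724|: 172, 32, 22, 0, 1526, 188, 34
Sorted deviations: 0, 22, 32, 34, 172, 188, 1526 → MAD = 34

34 ms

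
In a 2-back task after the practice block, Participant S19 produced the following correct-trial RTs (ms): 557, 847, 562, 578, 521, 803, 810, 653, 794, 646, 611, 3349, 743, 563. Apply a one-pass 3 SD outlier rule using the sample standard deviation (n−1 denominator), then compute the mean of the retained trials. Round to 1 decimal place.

n = 14, ΣRT = 12037, M = 859.786
Σ(x−M)² = 6832996.36; s = √(6832996.36/13) = 724.993
Cutoffs: 859.786 ± 3·724.993 → [-1315.2, 3034.8]
Outside: 3349 → excluded.
Retained (n=13): Σ = 8688, mean = 8688/13 = 668.308

668.3 ms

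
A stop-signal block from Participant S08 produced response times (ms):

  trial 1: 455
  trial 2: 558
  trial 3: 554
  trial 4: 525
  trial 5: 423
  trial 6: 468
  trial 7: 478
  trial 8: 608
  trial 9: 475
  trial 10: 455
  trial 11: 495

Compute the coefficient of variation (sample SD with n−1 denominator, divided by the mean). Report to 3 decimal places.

n = 11, Σ = 5494, M = 499.4545
Σ(x−M)² = 30702.727; s = √(30702.727/10) = 55.4100
CV = 55.4100 / 499.4545 = 0.11094

0.111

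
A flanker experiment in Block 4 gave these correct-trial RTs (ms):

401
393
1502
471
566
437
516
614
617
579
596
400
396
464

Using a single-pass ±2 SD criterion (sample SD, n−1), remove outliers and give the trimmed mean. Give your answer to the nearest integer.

496 ms

n = 14, ΣRT = 7952, M = 568.000
Σ(x−M)² = 1034194.00; s = √(1034194.00/13) = 282.052
Cutoffs: 568.000 ± 2·282.052 → [3.9, 1132.1]
Outside: 1502 → excluded.
Retained (n=13): Σ = 6450, mean = 6450/13 = 496.154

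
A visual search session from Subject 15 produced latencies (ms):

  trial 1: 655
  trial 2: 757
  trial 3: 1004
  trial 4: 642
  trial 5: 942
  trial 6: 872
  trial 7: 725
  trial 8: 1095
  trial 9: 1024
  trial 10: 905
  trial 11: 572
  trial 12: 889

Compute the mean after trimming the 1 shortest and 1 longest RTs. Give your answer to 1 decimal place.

841.5 ms

Sorted: 572, 642, 655, 725, 757, 872, 889, 905, 942, 1004, 1024, 1095
Drop lowest 1 (572) and highest 1 (1095)
Remaining (n=10): Σ = 8415, mean = 8415/10 = 841.500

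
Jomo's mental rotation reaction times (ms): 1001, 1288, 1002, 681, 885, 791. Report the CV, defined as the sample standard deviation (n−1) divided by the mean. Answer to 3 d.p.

n = 6, Σ = 5648, M = 941.3333
Σ(x−M)² = 220965.333; s = √(220965.333/5) = 210.2215
CV = 210.2215 / 941.3333 = 0.22332

0.223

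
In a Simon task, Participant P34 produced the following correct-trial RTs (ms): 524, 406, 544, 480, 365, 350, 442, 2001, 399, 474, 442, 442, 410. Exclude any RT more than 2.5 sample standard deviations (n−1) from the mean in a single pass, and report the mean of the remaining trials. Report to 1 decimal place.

n = 13, ΣRT = 7279, M = 559.923
Σ(x−M)² = 2287862.92; s = √(2287862.92/12) = 436.641
Cutoffs: 559.923 ± 2.5·436.641 → [-531.7, 1651.5]
Outside: 2001 → excluded.
Retained (n=12): Σ = 5278, mean = 5278/12 = 439.833

439.8 ms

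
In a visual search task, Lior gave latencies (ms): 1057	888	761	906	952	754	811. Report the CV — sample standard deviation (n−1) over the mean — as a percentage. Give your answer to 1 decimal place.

12.5%

n = 7, Σ = 6129, M = 875.5714
Σ(x−M)² = 71913.714; s = √(71913.714/6) = 109.4789
CV = 109.4789 / 875.5714 = 0.12504 = 12.504%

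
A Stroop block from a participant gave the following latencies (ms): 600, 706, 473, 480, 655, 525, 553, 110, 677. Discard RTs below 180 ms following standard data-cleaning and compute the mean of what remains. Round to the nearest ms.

584 ms

Excluded: 110
Retained (n=8): Σ = 4669
Mean = 4669/8 = 583.6250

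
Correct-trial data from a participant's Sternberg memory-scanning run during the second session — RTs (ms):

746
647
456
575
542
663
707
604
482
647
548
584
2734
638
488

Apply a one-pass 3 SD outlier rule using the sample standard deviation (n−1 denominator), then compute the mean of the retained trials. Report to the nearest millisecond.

595 ms

n = 15, ΣRT = 11061, M = 737.400
Σ(x−M)² = 4367539.60; s = √(4367539.60/14) = 558.540
Cutoffs: 737.400 ± 3·558.540 → [-938.2, 2413.0]
Outside: 2734 → excluded.
Retained (n=14): Σ = 8327, mean = 8327/14 = 594.786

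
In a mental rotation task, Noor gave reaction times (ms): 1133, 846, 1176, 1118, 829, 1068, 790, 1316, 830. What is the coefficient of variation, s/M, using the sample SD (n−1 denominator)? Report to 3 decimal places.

n = 9, Σ = 9106, M = 1011.7778
Σ(x−M)² = 291777.556; s = √(291777.556/8) = 190.9769
CV = 190.9769 / 1011.7778 = 0.18875

0.189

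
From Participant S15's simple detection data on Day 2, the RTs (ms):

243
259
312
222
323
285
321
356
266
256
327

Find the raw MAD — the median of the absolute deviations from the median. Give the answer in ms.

Sorted: 222, 243, 256, 259, 266, 285, 312, 321, 323, 327, 356 → median = 285
|x − 285|: 42, 26, 27, 63, 38, 0, 36, 71, 19, 29, 42
Sorted deviations: 0, 19, 26, 27, 29, 36, 38, 42, 42, 63, 71 → MAD = 36

36 ms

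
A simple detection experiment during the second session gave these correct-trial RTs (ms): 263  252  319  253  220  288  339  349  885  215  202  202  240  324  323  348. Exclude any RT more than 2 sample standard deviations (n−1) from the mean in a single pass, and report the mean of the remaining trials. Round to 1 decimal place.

n = 16, ΣRT = 5022, M = 313.875
Σ(x−M)² = 389295.75; s = √(389295.75/15) = 161.100
Cutoffs: 313.875 ± 2·161.100 → [-8.3, 636.1]
Outside: 885 → excluded.
Retained (n=15): Σ = 4137, mean = 4137/15 = 275.800

275.8 ms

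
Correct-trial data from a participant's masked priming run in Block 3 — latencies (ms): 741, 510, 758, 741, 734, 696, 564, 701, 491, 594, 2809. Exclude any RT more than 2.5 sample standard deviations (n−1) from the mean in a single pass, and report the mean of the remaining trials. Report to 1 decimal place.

n = 11, ΣRT = 9339, M = 849.000
Σ(x−M)² = 4321082.00; s = √(4321082.00/10) = 657.349
Cutoffs: 849.000 ± 2.5·657.349 → [-794.4, 2492.4]
Outside: 2809 → excluded.
Retained (n=10): Σ = 6530, mean = 6530/10 = 653.000

653.0 ms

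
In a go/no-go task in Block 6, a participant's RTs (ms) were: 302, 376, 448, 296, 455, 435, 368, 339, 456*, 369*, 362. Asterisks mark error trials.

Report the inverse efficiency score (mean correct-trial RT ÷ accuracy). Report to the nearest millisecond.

Correct trials (n=9): 302, 376, 448, 296, 455, 435, 368, 339, 362
Mean correct RT = 3381/9 = 375.6667 ms
Proportion correct = 9/11
IES = 375.6667 / (9/11) = 459.148 ms

459 ms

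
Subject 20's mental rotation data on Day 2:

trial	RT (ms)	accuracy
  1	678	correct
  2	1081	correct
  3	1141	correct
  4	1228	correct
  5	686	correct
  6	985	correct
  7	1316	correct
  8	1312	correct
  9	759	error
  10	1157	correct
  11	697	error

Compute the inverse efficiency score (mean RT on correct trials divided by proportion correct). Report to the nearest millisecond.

Correct trials (n=9): 678, 1081, 1141, 1228, 686, 985, 1316, 1312, 1157
Mean correct RT = 9584/9 = 1064.8889 ms
Proportion correct = 9/11
IES = 1064.8889 / (9/11) = 1301.531 ms

1302 ms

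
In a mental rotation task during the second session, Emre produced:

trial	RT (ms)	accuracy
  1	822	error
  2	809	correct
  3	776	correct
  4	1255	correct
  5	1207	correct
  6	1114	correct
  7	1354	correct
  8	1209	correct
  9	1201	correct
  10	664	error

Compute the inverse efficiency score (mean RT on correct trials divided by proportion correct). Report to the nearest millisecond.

1395 ms

Correct trials (n=8): 809, 776, 1255, 1207, 1114, 1354, 1209, 1201
Mean correct RT = 8925/8 = 1115.6250 ms
Proportion correct = 8/10
IES = 1115.6250 / (8/10) = 1394.531 ms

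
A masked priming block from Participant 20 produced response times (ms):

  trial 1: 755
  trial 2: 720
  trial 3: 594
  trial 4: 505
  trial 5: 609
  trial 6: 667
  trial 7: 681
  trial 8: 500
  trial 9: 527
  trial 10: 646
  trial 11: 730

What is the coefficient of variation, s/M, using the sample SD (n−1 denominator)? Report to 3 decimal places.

0.144

n = 11, Σ = 6934, M = 630.3636
Σ(x−M)² = 82820.545; s = √(82820.545/10) = 91.0058
CV = 91.0058 / 630.3636 = 0.14437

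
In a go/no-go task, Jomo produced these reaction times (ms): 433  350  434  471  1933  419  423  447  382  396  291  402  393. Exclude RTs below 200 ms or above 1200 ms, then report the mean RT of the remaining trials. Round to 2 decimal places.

Excluded: 1933
Retained (n=12): Σ = 4841
Mean = 4841/12 = 403.4167

403.42 ms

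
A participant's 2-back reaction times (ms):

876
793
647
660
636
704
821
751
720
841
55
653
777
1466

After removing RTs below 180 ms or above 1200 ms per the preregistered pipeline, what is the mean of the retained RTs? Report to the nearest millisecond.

Excluded: 55, 1466
Retained (n=12): Σ = 8879
Mean = 8879/12 = 739.9167

740 ms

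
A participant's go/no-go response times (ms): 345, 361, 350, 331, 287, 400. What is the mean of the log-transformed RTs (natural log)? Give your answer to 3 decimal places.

ln(RT): 5.8435, 5.8889, 5.8579, 5.8021, 5.6595, 5.9915
Σ ln(RT) = 35.0434
Mean = 35.0434/6 = 5.84057

5.841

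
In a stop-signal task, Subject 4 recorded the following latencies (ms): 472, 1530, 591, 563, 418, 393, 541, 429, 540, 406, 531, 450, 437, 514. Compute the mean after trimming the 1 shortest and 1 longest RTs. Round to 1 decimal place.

Sorted: 393, 406, 418, 429, 437, 450, 472, 514, 531, 540, 541, 563, 591, 1530
Drop lowest 1 (393) and highest 1 (1530)
Remaining (n=12): Σ = 5892, mean = 5892/12 = 491.000

491.0 ms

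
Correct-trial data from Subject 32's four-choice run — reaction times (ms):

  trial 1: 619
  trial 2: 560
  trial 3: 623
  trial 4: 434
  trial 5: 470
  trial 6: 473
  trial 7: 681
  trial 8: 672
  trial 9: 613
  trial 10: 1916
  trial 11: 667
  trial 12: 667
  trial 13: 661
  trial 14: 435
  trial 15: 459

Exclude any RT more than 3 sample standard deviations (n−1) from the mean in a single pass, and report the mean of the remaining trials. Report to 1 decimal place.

573.9 ms

n = 15, ΣRT = 9950, M = 663.333
Σ(x−M)² = 1806483.33; s = √(1806483.33/14) = 359.214
Cutoffs: 663.333 ± 3·359.214 → [-414.3, 1741.0]
Outside: 1916 → excluded.
Retained (n=14): Σ = 8034, mean = 8034/14 = 573.857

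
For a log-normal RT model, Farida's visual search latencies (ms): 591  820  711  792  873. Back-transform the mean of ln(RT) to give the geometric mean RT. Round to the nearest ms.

751 ms

ln(RT): 6.3818, 6.7093, 6.5667, 6.6746, 6.7719
Mean ln(RT) = 33.1043/5 = 6.62086
Geometric mean = exp(6.62086) = 750.59 ms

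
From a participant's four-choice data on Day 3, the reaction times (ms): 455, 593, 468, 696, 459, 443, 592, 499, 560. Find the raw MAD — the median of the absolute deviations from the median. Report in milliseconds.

Sorted: 443, 455, 459, 468, 499, 560, 592, 593, 696 → median = 499
|x − 499|: 44, 94, 31, 197, 40, 56, 93, 0, 61
Sorted deviations: 0, 31, 40, 44, 56, 61, 93, 94, 197 → MAD = 56

56 ms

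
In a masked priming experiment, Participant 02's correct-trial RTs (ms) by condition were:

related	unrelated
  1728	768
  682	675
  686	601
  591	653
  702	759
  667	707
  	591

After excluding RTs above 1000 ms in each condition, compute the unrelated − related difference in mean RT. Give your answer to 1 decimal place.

related: exclude 1728
M(related) = 3328/5 = 665.600
M(unrelated) = 4754/7 = 679.143
Difference = 679.143 − 665.600 = 13.543 ms

13.5 ms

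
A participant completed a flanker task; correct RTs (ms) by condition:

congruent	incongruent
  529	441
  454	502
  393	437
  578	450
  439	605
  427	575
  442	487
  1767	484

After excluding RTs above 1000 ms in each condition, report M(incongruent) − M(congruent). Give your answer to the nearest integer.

32 ms

congruent: exclude 1767
M(congruent) = 3262/7 = 466.000
M(incongruent) = 3981/8 = 497.625
Difference = 497.625 − 466.000 = 31.625 ms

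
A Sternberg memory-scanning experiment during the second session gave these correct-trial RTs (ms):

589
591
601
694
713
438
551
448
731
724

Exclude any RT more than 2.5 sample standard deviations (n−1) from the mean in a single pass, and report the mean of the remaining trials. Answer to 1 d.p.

608.0 ms

n = 10, ΣRT = 6080, M = 608.000
Σ(x−M)² = 105454.00; s = √(105454.00/9) = 108.246
Cutoffs: 608.000 ± 2.5·108.246 → [337.4, 878.6]
No RTs fall outside the cutoffs; all 10 retained. Mean = 6080/10 = 608.000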